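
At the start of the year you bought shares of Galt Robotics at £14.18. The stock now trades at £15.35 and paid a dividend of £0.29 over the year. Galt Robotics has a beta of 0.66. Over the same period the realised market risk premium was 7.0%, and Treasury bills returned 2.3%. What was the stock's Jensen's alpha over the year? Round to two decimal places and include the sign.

+3.38%

Realised HPR = (P1 + D1 − P0) / P0 = (15.35 + 0.29 − 14.18) / 14.18 = 1.46 / 14.18 = 10.2962%
CAPM required = R_f + β·MRP = 2.3% + 0.66 × 7.0% = 6.9200%
α = realised − required = 10.2962% − 6.9200% = +3.38%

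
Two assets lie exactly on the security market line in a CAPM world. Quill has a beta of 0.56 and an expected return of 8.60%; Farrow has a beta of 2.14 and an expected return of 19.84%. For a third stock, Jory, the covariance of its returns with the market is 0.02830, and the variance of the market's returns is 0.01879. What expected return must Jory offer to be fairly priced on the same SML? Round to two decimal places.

15.33%

MRP = (19.84% − 8.60%) / (2.14 − 0.56) = 7.1139%
R_f = 8.60% − 0.56 × 7.1139% = 4.6162%
β_Jory = Cov / Var(R_m) = 0.02830 / 0.01879 = 1.5061
E(R_Jory) = R_f + β × MRP = 4.6162% + 1.5061 × 7.1139% = 15.33%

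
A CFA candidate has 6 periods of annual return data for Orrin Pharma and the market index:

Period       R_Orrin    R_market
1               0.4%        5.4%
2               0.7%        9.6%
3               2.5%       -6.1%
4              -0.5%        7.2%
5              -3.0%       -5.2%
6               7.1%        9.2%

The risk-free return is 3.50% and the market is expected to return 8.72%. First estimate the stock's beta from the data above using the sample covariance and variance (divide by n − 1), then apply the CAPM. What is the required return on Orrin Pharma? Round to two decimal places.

Mean R_i = (0.4 + 0.7 + 2.5 − 0.5 − 3.0 + 7.1) / 6 = 1.2000%
Mean R_m = (5.4 + 9.6 − 6.1 + 7.2 − 5.2 + 9.2) / 6 = 3.3500%
Σ(R_i − R̄_i)(R_m − R̄_m) = 46.8300  ⇒  Cov = 46.8300 / 5 = 9.3660
Σ(R_m − R̄_m)² = 254.7150  ⇒  Var(R_m) = 254.7150 / 5 = 50.9430
β = Cov / Var(R_m) = 9.3660 / 50.9430 = 0.1839
MRP = 8.72% − 3.50% = 5.22%
E(R) = R_f + β × MRP = 3.50% + 0.1839 × 5.22% = 4.46%

4.46%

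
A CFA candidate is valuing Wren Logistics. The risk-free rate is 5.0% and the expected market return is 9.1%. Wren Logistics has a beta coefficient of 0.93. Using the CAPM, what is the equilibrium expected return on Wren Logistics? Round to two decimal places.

8.81%

Market risk premium = E(R_m) − R_f = 9.1% − 5.0% = 4.10%
E(R) = R_f + β × MRP = 5.0% + 0.93 × 4.1% = 8.81%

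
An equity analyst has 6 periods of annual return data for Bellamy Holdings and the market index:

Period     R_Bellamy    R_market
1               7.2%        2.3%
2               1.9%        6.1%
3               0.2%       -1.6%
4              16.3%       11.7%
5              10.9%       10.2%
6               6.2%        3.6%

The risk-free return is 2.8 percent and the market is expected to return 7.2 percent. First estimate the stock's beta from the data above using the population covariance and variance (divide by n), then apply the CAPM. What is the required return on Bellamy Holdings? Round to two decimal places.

Mean R_i = (7.2 + 1.9 + 0.2 + 16.3 + 10.9 + 6.2) / 6 = 7.1167%
Mean R_m = (2.3 + 6.1 − 1.6 + 11.7 + 10.2 + 3.6) / 6 = 5.3833%
Σ(R_i − R̄_i)(R_m − R̄_m) = 122.1717  ⇒  Cov = 122.1717 / 6 = 20.3620
Σ(R_m − R̄_m)² = 125.0683  ⇒  Var(R_m) = 125.0683 / 6 = 20.8447
β = Cov / Var(R_m) = 20.3620 / 20.8447 = 0.9768
MRP = 7.2% − 2.8% = 4.40%
E(R) = R_f + β × MRP = 2.8% + 0.9768 × 4.4% = 7.10%

7.10%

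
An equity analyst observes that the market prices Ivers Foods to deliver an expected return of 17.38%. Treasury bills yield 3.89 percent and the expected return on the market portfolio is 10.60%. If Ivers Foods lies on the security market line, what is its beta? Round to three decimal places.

MRP = 10.60% − 3.89% = 6.71%
β = (E(R) − R_f) / MRP = (17.38% − 3.89%) / 6.71% = 13.49% / 6.71% = 2.010

2.010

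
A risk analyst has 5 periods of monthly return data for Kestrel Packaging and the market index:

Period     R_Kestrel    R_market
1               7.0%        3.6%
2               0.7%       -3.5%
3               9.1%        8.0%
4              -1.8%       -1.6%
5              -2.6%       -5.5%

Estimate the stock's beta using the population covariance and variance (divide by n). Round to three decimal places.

Mean R_i = (7.0 + 0.7 + 9.1 − 1.8 − 2.6) / 5 = 2.4800%
Mean R_m = (3.6 − 3.5 + 8.0 − 1.6 − 5.5) / 5 = 0.2000%
Σ(R_i − R̄_i)(R_m − R̄_m) = 110.2500  ⇒  Cov = 110.2500 / 5 = 22.0500
Σ(R_m − R̄_m)² = 121.8200  ⇒  Var(R_m) = 121.8200 / 5 = 24.3640
β = Cov / Var(R_m) = 22.0500 / 24.3640 = 0.9050

0.905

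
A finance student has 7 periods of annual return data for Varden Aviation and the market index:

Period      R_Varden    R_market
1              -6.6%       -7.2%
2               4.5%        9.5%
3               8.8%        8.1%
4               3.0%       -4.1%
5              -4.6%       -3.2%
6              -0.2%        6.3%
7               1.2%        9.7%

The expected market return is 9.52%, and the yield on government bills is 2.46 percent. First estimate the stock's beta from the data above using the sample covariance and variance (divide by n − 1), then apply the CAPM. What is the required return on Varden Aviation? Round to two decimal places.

Mean R_i = (-6.6 + 4.5 + 8.8 + 3.0 − 4.6 − 0.2 + 1.2) / 7 = 0.8714%
Mean R_m = (-7.2 + 9.5 + 8.1 − 4.1 − 3.2 + 6.3 + 9.7) / 7 = 2.7286%
Σ(R_i − R̄_i)(R_m − R̄_m) = 157.7057  ⇒  Cov = 157.7057 / 6 = 26.2843
Σ(R_m − R̄_m)² = 316.4143  ⇒  Var(R_m) = 316.4143 / 6 = 52.7357
β = Cov / Var(R_m) = 26.2843 / 52.7357 = 0.4984
MRP = 9.52% − 2.46% = 7.06%
E(R) = R_f + β × MRP = 2.46% + 0.4984 × 7.06% = 5.98%

5.98%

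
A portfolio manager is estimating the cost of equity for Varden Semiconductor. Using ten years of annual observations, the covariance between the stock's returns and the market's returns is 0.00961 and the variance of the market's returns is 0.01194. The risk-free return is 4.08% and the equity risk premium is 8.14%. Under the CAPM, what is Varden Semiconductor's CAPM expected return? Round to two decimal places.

β = Cov(R_i, R_m) / Var(R_m) = 0.00961 / 0.01194 = 0.8049
E(R) = R_f + β × MRP = 4.08% + 0.8049 × 8.14% = 10.63%

10.63%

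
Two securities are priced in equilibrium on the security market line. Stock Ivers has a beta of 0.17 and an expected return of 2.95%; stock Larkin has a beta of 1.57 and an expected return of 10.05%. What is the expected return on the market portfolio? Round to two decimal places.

7.16%

Both satisfy E(R) = R_f + β·MRP, so the slope of the SML is
MRP = (10.05% − 2.95%) / (1.57 − 0.17) = 7.10% / 1.40 = 5.0714%
R_f = E(R_Ivers) − β_Ivers·MRP = 2.95% − 0.17 × 5.0714% = 2.0879%
E(R_m) = R_f + MRP = 2.0879% + 5.0714% = 7.16%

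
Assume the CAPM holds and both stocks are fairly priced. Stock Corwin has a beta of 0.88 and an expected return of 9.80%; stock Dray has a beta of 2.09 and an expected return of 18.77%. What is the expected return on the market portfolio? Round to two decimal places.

10.69%

Both satisfy E(R) = R_f + β·MRP, so the slope of the SML is
MRP = (18.77% − 9.80%) / (2.09 − 0.88) = 8.97% / 1.21 = 7.4132%
R_f = E(R_Corwin) − β_Corwin·MRP = 9.80% − 0.88 × 7.4132% = 3.2764%
E(R_m) = R_f + MRP = 3.2764% + 7.4132% = 10.69%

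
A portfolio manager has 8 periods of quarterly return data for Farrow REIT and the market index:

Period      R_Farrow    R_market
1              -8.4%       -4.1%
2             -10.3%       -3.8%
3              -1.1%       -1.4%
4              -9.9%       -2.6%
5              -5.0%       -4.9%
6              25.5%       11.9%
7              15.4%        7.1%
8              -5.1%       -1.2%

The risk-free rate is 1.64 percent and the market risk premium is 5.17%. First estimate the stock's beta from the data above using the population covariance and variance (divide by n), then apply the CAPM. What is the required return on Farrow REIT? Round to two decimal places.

12.57%

Mean R_i = (-8.4 − 10.3 − 1.1 − 9.9 − 5.0 + 25.5 + 15.4 − 5.1) / 8 = 0.1375%
Mean R_m = (-4.1 − 3.8 − 1.4 − 2.6 − 4.9 + 11.9 + 7.1 − 1.2) / 8 = 0.1250%
Σ(R_i − R̄_i)(R_m − R̄_m) = 544.1325  ⇒  Cov = 544.1325 / 8 = 68.0166
Σ(R_m − R̄_m)² = 257.3150  ⇒  Var(R_m) = 257.3150 / 8 = 32.1644
β = Cov / Var(R_m) = 68.0166 / 32.1644 = 2.1147
E(R) = R_f + β × MRP = 1.64% + 2.1147 × 5.17% = 12.57%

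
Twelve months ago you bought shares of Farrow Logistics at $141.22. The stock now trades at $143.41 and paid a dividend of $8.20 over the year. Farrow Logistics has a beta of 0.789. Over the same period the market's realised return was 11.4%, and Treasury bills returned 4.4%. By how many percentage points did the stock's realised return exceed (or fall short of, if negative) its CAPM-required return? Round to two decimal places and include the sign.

-2.57%

Realised HPR = (P1 + D1 − P0) / P0 = (143.41 + 8.20 − 141.22) / 141.22 = 10.39 / 141.22 = 7.3573%
MRP = 11.4% − 4.4% = 7.00%
CAPM required = R_f + β·MRP = 4.4% + 0.789 × 7.0% = 9.9230%
α = realised − required = 7.3573% − 9.9230% = -2.57%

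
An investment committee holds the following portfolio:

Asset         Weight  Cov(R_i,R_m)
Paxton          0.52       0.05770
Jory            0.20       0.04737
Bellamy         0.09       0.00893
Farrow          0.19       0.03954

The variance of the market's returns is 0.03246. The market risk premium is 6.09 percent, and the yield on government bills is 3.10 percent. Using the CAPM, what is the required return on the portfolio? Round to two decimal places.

β_Paxton = 0.05770 / 0.03246 = 1.7776
β_Jory = 0.04737 / 0.03246 = 1.4593
β_Bellamy = 0.00893 / 0.03246 = 0.2751
β_Farrow = 0.03954 / 0.03246 = 1.2181
β_P = Σ w_i β_i = 0.52×1.7776 + 0.20×1.4593 + 0.09×0.2751 + 0.19×1.2181 = 1.4724
E(R_P) = R_f + β_P × MRP = 3.10% + 1.4724 × 6.09% = 12.07%

12.07%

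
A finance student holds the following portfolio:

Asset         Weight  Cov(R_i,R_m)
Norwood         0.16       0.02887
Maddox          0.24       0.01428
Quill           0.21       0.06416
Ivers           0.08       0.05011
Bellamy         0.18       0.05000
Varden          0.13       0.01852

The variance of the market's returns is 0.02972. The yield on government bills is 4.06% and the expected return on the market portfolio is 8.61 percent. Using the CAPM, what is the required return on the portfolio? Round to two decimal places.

9.71%

β_Norwood = 0.02887 / 0.02972 = 0.9714
β_Maddox = 0.01428 / 0.02972 = 0.4805
β_Quill = 0.06416 / 0.02972 = 2.1588
β_Ivers = 0.05011 / 0.02972 = 1.6861
β_Bellamy = 0.05000 / 0.02972 = 1.6824
β_Varden = 0.01852 / 0.02972 = 0.6231
β_P = Σ w_i β_i = 0.16×0.9714 + 0.24×0.4805 + 0.21×2.1588 + 0.08×1.6861 + 0.18×1.6824 + 0.13×0.6231 = 1.2428
MRP = 8.61% − 4.06% = 4.55%
E(R_P) = R_f + β_P × MRP = 4.06% + 1.2428 × 4.55% = 9.71%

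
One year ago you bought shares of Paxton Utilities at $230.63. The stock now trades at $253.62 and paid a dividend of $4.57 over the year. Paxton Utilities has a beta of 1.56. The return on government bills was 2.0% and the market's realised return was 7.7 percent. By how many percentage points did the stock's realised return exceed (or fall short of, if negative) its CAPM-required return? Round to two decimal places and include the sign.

Realised HPR = (P1 + D1 − P0) / P0 = (253.62 + 4.57 − 230.63) / 230.63 = 27.56 / 230.63 = 11.9499%
MRP = 7.7% − 2.0% = 5.70%
CAPM required = R_f + β·MRP = 2.0% + 1.56 × 5.7% = 10.8920%
α = realised − required = 11.9499% − 10.8920% = +1.06%

+1.06%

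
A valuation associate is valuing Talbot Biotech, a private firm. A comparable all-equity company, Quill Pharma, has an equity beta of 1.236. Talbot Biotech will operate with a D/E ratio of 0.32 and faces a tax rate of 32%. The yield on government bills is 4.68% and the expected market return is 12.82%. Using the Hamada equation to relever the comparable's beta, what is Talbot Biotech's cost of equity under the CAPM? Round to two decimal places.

β_L = β_U × [1 + (1 − t)(D/E)] = 1.236 × [1 + (1 − 0.32) × 0.32]
    = 1.236 × [1 + 0.68 × 0.32] = 1.236 × 1.2176 = 1.5050
MRP = 12.82% − 4.68% = 8.14%
E(R) = R_f + β_L × MRP = 4.68% + 1.5050 × 8.14% = 16.93%

16.93%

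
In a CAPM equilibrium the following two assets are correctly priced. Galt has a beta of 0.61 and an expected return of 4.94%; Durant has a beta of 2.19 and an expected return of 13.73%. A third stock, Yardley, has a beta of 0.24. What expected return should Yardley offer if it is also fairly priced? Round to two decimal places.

2.88%

MRP (SML slope) = (13.73% − 4.94%) / (2.19 − 0.61) = 8.79% / 1.58 = 5.5633%
R_f (intercept) = 4.94% − 0.61 × 5.5633% = 1.5464%
E(R_Yardley) = R_f + β × MRP = 1.5464% + 0.24 × 5.5633% = 2.88%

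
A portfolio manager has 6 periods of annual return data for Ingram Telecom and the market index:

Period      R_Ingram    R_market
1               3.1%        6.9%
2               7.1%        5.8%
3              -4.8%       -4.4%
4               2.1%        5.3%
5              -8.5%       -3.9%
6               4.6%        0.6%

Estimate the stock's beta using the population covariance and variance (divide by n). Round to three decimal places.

Mean R_i = (3.1 + 7.1 − 4.8 + 2.1 − 8.5 + 4.6) / 6 = 0.6000%
Mean R_m = (6.9 + 5.8 − 4.4 + 5.3 − 3.9 + 0.6) / 6 = 1.7167%
Σ(R_i − R̄_i)(R_m − R̄_m) = 124.5500  ⇒  Cov = 124.5500 / 6 = 20.7583
Σ(R_m − R̄_m)² = 126.5883  ⇒  Var(R_m) = 126.5883 / 6 = 21.0981
β = Cov / Var(R_m) = 20.7583 / 21.0981 = 0.9839

0.984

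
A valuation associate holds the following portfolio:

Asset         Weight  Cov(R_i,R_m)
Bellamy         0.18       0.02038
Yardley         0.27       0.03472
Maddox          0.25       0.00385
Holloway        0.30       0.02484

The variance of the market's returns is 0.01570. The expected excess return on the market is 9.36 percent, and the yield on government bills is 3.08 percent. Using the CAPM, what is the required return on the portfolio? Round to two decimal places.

β_Bellamy = 0.02038 / 0.01570 = 1.2981
β_Yardley = 0.03472 / 0.01570 = 2.2115
β_Maddox = 0.00385 / 0.01570 = 0.2452
β_Holloway = 0.02484 / 0.01570 = 1.5822
β_P = Σ w_i β_i = 0.18×1.2981 + 0.27×2.2115 + 0.25×0.2452 + 0.30×1.5822 = 1.3667
E(R_P) = R_f + β_P × MRP = 3.08% + 1.3667 × 9.36% = 15.87%

15.87%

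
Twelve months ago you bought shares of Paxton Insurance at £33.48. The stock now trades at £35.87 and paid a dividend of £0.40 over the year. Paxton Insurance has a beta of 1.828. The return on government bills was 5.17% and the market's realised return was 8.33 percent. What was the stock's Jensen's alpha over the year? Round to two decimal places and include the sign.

Realised HPR = (P1 + D1 − P0) / P0 = (35.87 + 0.40 − 33.48) / 33.48 = 2.79 / 33.48 = 8.3333%
MRP = 8.33% − 5.17% = 3.16%
CAPM required = R_f + β·MRP = 5.17% + 1.828 × 3.16% = 10.94648%
α = realised − required = 8.3333% − 10.94648% = -2.61%

-2.61%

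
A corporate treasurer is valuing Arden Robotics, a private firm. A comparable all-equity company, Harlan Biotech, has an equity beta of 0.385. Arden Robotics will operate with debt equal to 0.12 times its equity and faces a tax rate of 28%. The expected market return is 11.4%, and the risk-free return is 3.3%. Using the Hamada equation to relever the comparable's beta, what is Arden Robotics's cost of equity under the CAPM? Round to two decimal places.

6.69%

β_L = β_U × [1 + (1 − t)(D/E)] = 0.385 × [1 + (1 − 0.28) × 0.12]
    = 0.385 × [1 + 0.72 × 0.12] = 0.385 × 1.0864 = 0.4183
MRP = 11.4% − 3.3% = 8.10%
E(R) = R_f + β_L × MRP = 3.3% + 0.4183 × 8.1% = 6.69%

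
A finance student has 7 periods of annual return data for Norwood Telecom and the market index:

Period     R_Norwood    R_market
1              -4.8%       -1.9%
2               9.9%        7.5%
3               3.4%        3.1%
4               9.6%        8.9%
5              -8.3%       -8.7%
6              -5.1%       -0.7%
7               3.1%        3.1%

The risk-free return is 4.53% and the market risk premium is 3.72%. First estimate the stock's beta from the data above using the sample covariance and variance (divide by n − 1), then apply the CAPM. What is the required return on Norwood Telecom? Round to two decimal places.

8.87%

Mean R_i = (-4.8 + 9.9 + 3.4 + 9.6 − 8.3 − 5.1 + 3.1) / 7 = 1.1143%
Mean R_m = (-1.9 + 7.5 + 3.1 + 8.9 − 8.7 − 0.7 + 3.1) / 7 = 1.6143%
Σ(R_i − R̄_i)(R_m − R̄_m) = 252.1486  ⇒  Cov = 252.1486 / 6 = 42.0248
Σ(R_m − R̄_m)² = 216.2286  ⇒  Var(R_m) = 216.2286 / 6 = 36.0381
β = Cov / Var(R_m) = 42.0248 / 36.0381 = 1.1661
E(R) = R_f + β × MRP = 4.53% + 1.1661 × 3.72% = 8.87%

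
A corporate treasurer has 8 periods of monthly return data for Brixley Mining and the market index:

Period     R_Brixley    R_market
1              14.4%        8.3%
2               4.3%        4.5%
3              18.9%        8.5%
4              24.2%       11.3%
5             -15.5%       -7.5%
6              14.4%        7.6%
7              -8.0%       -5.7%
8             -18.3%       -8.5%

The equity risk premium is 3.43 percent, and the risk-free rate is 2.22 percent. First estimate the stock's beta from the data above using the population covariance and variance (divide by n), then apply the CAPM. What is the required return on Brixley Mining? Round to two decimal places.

9.01%

Mean R_i = (14.4 + 4.3 + 18.9 + 24.2 − 15.5 + 14.4 − 8.0 − 18.3) / 8 = 4.3000%
Mean R_m = (8.3 + 4.5 + 8.5 + 11.3 − 7.5 + 7.6 − 5.7 − 8.5) / 8 = 2.3125%
Σ(R_i − R̄_i)(R_m − R̄_m) = 920.2700  ⇒  Cov = 920.2700 / 8 = 115.0338
Σ(R_m − R̄_m)² = 465.0488  ⇒  Var(R_m) = 465.0488 / 8 = 58.1311
β = Cov / Var(R_m) = 115.0338 / 58.1311 = 1.9789
E(R) = R_f + β × MRP = 2.22% + 1.9789 × 3.43% = 9.01%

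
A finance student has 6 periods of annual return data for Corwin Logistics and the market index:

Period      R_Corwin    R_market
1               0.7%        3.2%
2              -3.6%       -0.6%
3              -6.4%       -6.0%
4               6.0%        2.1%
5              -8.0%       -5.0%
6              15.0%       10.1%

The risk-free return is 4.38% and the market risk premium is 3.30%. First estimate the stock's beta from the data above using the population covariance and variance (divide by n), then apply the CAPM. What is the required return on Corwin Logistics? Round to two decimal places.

8.98%

Mean R_i = (0.7 − 3.6 − 6.4 + 6.0 − 8.0 + 15.0) / 6 = 0.6167%
Mean R_m = (3.2 − 0.6 − 6.0 + 2.1 − 5.0 + 10.1) / 6 = 0.6333%
Σ(R_i − R̄_i)(R_m − R̄_m) = 244.5567  ⇒  Cov = 244.5567 / 6 = 40.7595
Σ(R_m − R̄_m)² = 175.6133  ⇒  Var(R_m) = 175.6133 / 6 = 29.2689
β = Cov / Var(R_m) = 40.7595 / 29.2689 = 1.3926
E(R) = R_f + β × MRP = 4.38% + 1.3926 × 3.30% = 8.98%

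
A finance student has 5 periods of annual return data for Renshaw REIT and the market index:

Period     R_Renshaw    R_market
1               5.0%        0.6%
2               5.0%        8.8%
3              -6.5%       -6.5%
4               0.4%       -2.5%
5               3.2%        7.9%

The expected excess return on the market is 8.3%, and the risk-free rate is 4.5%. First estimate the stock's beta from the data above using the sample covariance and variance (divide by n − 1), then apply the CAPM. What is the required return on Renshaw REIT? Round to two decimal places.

9.33%

Mean R_i = (5.0 + 5.0 − 6.5 + 0.4 + 3.2) / 5 = 1.4200%
Mean R_m = (0.6 + 8.8 − 6.5 − 2.5 + 7.9) / 5 = 1.6600%
Σ(R_i − R̄_i)(R_m − R̄_m) = 101.7440  ⇒  Cov = 101.7440 / 4 = 25.4360
Σ(R_m − R̄_m)² = 174.9320  ⇒  Var(R_m) = 174.9320 / 4 = 43.7330
β = Cov / Var(R_m) = 25.4360 / 43.7330 = 0.5816
E(R) = R_f + β × MRP = 4.5% + 0.5816 × 8.3% = 9.33%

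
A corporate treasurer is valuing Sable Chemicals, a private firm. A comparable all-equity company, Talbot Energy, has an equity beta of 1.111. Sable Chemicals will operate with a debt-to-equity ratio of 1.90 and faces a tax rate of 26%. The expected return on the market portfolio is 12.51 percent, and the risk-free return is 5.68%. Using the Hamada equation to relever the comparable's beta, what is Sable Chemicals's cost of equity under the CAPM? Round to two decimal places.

β_L = β_U × [1 + (1 − t)(D/E)] = 1.111 × [1 + (1 − 0.26) × 1.90]
    = 1.111 × [1 + 0.74 × 1.90] = 1.111 × 2.4060 = 2.6731
MRP = 12.51% − 5.68% = 6.83%
E(R) = R_f + β_L × MRP = 5.68% + 2.6731 × 6.83% = 23.94%

23.94%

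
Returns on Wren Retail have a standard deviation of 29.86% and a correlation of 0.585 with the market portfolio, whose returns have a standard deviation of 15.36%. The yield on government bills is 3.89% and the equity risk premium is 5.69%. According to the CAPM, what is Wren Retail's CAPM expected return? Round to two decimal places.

β = ρ × σ_i / σ_m = 0.585 × 29.86% / 15.36% = 1.1372
E(R) = 3.89% + 1.1372 × 5.69% = 10.36%

10.36%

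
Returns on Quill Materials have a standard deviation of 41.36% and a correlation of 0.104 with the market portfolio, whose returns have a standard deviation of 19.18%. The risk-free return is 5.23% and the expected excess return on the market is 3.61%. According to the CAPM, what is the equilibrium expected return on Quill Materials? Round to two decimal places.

β = ρ × σ_i / σ_m = 0.104 × 41.36% / 19.18% = 0.2243
E(R) = 5.23% + 0.2243 × 3.61% = 6.04%

6.04%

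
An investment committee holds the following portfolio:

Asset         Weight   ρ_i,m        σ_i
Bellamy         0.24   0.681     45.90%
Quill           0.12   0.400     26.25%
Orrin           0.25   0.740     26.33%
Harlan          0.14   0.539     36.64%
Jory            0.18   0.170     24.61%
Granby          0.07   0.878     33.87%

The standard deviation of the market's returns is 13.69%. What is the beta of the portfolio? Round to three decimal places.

β_Bellamy = 0.681 × 45.90% / 13.69% = 2.2833
β_Quill = 0.400 × 26.25% / 13.69% = 0.7670
β_Orrin = 0.740 × 26.33% / 13.69% = 1.4232
β_Harlan = 0.539 × 36.64% / 13.69% = 1.4426
β_Jory = 0.170 × 24.61% / 13.69% = 0.3056
β_Granby = 0.878 × 33.87% / 13.69% = 2.1722
β_P = Σ w_i β_i = 0.24×2.2833 + 0.12×0.7670 + 0.25×1.4232 + 0.14×1.4426 + 0.18×0.3056 + 0.07×2.1722 = 1.4049

1.405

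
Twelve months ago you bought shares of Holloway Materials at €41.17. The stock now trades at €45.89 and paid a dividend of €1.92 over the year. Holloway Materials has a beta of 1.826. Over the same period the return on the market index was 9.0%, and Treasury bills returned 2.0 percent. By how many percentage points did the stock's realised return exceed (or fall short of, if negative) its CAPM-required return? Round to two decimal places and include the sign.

+1.35%

Realised HPR = (P1 + D1 − P0) / P0 = (45.89 + 1.92 − 41.17) / 41.17 = 6.64 / 41.17 = 16.1282%
MRP = 9.0% − 2.0% = 7.00%
CAPM required = R_f + β·MRP = 2.0% + 1.826 × 7.0% = 14.7820%
α = realised − required = 16.1282% − 14.7820% = +1.35%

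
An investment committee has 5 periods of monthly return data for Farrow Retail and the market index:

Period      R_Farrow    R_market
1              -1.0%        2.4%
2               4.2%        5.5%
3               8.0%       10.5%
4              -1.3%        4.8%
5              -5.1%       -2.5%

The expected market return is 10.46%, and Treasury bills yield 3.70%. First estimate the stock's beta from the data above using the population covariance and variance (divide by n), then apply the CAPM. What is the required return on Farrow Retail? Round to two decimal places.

10.57%

Mean R_i = (-1.0 + 4.2 + 8.0 − 1.3 − 5.1) / 5 = 0.9600%
Mean R_m = (2.4 + 5.5 + 10.5 + 4.8 − 2.5) / 5 = 4.1400%
Σ(R_i − R̄_i)(R_m − R̄_m) = 91.3380  ⇒  Cov = 91.3380 / 5 = 18.2676
Σ(R_m − R̄_m)² = 89.8520  ⇒  Var(R_m) = 89.8520 / 5 = 17.9704
β = Cov / Var(R_m) = 18.2676 / 17.9704 = 1.0165
MRP = 10.46% − 3.70% = 6.76%
E(R) = R_f + β × MRP = 3.70% + 1.0165 × 6.76% = 10.57%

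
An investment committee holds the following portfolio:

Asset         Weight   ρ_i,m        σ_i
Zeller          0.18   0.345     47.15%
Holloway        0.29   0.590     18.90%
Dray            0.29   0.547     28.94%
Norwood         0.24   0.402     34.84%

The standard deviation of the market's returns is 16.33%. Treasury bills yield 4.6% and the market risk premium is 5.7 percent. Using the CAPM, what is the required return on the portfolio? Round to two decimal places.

β_Zeller = 0.345 × 47.15% / 16.33% = 0.9961
β_Holloway = 0.590 × 18.90% / 16.33% = 0.6829
β_Dray = 0.547 × 28.94% / 16.33% = 0.9694
β_Norwood = 0.402 × 34.84% / 16.33% = 0.8577
β_P = Σ w_i β_i = 0.18×0.9961 + 0.29×0.6829 + 0.29×0.9694 + 0.24×0.8577 = 0.8643
E(R_P) = R_f + β_P × MRP = 4.6% + 0.8643 × 5.7% = 9.53%

9.53%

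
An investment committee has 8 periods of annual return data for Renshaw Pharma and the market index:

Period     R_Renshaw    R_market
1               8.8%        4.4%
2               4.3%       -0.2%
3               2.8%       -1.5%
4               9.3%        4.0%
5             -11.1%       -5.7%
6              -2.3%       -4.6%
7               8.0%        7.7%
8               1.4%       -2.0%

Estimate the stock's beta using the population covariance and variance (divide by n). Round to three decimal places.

1.285

Mean R_i = (8.8 + 4.3 + 2.8 + 9.3 − 11.1 − 2.3 + 8.0 + 1.4) / 8 = 2.6500%
Mean R_m = (4.4 − 0.2 − 1.5 + 4.0 − 5.7 − 4.6 + 7.7 − 2.0) / 8 = 0.2625%
Σ(R_i − R̄_i)(R_m − R̄_m) = 197.9450  ⇒  Cov = 197.9450 / 8 = 24.7431
Σ(R_m − R̄_m)² = 154.0388  ⇒  Var(R_m) = 154.0388 / 8 = 19.2549
β = Cov / Var(R_m) = 24.7431 / 19.2549 = 1.2850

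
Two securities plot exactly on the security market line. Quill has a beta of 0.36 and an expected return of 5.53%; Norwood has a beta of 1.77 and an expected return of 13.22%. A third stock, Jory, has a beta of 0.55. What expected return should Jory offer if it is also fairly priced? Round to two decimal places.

MRP (SML slope) = (13.22% − 5.53%) / (1.77 − 0.36) = 7.69% / 1.41 = 5.4539%
R_f (intercept) = 5.53% − 0.36 × 5.4539% = 3.5666%
E(R_Jory) = R_f + β × MRP = 3.5666% + 0.55 × 5.4539% = 6.57%

6.57%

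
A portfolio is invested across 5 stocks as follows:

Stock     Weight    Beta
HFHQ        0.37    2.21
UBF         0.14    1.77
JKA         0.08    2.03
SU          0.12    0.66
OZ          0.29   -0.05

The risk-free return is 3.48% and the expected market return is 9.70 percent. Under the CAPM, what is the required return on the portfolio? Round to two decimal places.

β_P = Σ w_i β_i = 0.37×2.21 + 0.14×1.77 + 0.08×2.03 + 0.12×0.66 + 0.29×-0.05 = 1.2926
MRP = 9.70% − 3.48% = 6.22%
E(R_P) = R_f + β_P × MRP = 3.48% + 1.2926 × 6.22% = 11.52%

11.52%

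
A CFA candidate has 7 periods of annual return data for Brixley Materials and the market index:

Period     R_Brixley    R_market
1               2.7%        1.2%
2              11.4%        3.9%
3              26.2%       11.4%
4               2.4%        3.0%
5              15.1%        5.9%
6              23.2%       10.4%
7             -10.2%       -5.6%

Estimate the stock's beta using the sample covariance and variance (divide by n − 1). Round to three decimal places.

Mean R_i = (2.7 + 11.4 + 26.2 + 2.4 + 15.1 + 23.2 − 10.2) / 7 = 10.1143%
Mean R_m = (1.2 + 3.9 + 11.4 + 3.0 + 5.9 + 10.4 − 5.6) / 7 = 4.3143%
Σ(R_i − R̄_i)(R_m − R̄_m) = 435.6186  ⇒  Cov = 435.6186 / 6 = 72.6031
Σ(R_m − R̄_m)² = 199.6486  ⇒  Var(R_m) = 199.6486 / 6 = 33.2748
β = Cov / Var(R_m) = 72.6031 / 33.2748 = 2.1819

2.182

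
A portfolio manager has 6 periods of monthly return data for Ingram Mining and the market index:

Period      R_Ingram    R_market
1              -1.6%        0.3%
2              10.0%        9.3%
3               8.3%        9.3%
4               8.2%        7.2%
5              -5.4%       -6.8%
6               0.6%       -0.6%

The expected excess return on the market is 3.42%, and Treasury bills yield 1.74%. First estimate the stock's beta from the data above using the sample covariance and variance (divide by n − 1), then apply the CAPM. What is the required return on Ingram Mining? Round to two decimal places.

4.99%

Mean R_i = (-1.6 + 10.0 + 8.3 + 8.2 − 5.4 + 0.6) / 6 = 3.3500%
Mean R_m = (0.3 + 9.3 + 9.3 + 7.2 − 6.8 − 0.6) / 6 = 3.1167%
Σ(R_i − R̄_i)(R_m − R̄_m) = 202.4650  ⇒  Cov = 202.4650 / 5 = 40.4930
Σ(R_m − R̄_m)² = 213.2283  ⇒  Var(R_m) = 213.2283 / 5 = 42.6457
β = Cov / Var(R_m) = 40.4930 / 42.6457 = 0.9495
E(R) = R_f + β × MRP = 1.74% + 0.9495 × 3.42% = 4.99%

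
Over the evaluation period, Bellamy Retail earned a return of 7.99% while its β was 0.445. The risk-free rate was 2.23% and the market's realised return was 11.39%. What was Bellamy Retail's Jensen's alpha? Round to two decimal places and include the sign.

+1.68%

Market excess return = 11.39% − 2.23% = 9.16%
CAPM benchmark = R_f + β(R_m − R_f) = 2.23% + 0.445 × 9.16% = 6.30620%
α = actual − benchmark = 7.99% − 6.30620% = +1.68%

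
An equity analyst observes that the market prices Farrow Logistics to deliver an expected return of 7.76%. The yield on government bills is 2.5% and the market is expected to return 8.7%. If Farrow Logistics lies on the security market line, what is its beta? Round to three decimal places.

MRP = 8.7% − 2.5% = 6.20%
β = (E(R) − R_f) / MRP = (7.76% − 2.5%) / 6.2% = 5.26% / 6.2% = 0.848

0.848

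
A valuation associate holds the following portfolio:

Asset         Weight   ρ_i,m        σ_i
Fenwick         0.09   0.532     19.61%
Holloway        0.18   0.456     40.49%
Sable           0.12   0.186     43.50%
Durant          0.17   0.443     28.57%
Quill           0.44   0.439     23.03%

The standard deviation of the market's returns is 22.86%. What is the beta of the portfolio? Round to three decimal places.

0.518

β_Fenwick = 0.532 × 19.61% / 22.86% = 0.4564
β_Holloway = 0.456 × 40.49% / 22.86% = 0.8077
β_Sable = 0.186 × 43.50% / 22.86% = 0.3539
β_Durant = 0.443 × 28.57% / 22.86% = 0.5537
β_Quill = 0.439 × 23.03% / 22.86% = 0.4423
β_P = Σ w_i β_i = 0.09×0.4564 + 0.18×0.8077 + 0.12×0.3539 + 0.17×0.5537 + 0.44×0.4423 = 0.5177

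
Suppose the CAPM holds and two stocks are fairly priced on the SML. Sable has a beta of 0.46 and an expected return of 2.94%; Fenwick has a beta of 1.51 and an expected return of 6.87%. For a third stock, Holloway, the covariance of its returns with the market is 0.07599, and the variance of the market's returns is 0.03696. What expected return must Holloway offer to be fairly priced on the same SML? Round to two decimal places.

MRP = (6.87% − 2.94%) / (1.51 − 0.46) = 3.7429%
R_f = 2.94% − 0.46 × 3.7429% = 1.2183%
β_Holloway = Cov / Var(R_m) = 0.07599 / 0.03696 = 2.0560
E(R_Holloway) = R_f + β × MRP = 1.2183% + 2.0560 × 3.7429% = 8.91%

8.91%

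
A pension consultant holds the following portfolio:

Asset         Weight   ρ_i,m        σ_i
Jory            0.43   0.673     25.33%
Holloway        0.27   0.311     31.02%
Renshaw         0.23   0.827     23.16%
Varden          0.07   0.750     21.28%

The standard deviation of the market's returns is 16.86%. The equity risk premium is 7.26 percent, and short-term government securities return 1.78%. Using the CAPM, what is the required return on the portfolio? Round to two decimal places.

β_Jory = 0.673 × 25.33% / 16.86% = 1.0111
β_Holloway = 0.311 × 31.02% / 16.86% = 0.5722
β_Renshaw = 0.827 × 23.16% / 16.86% = 1.1360
β_Varden = 0.750 × 21.28% / 16.86% = 0.9466
β_P = Σ w_i β_i = 0.43×1.0111 + 0.27×0.5722 + 0.23×1.1360 + 0.07×0.9466 = 0.9168
E(R_P) = R_f + β_P × MRP = 1.78% + 0.9168 × 7.26% = 8.44%

8.44%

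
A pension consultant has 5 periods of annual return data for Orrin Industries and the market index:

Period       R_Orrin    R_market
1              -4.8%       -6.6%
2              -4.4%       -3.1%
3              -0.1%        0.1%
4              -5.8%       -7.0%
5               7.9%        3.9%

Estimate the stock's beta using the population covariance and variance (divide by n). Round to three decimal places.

Mean R_i = (-4.8 − 4.4 − 0.1 − 5.8 + 7.9) / 5 = -1.4400%
Mean R_m = (-6.6 − 3.1 + 0.1 − 7.0 + 3.9) / 5 = -2.5400%
Σ(R_i − R̄_i)(R_m − R̄_m) = 98.4320  ⇒  Cov = 98.4320 / 5 = 19.6864
Σ(R_m − R̄_m)² = 85.1320  ⇒  Var(R_m) = 85.1320 / 5 = 17.0264
β = Cov / Var(R_m) = 19.6864 / 17.0264 = 1.1562

1.156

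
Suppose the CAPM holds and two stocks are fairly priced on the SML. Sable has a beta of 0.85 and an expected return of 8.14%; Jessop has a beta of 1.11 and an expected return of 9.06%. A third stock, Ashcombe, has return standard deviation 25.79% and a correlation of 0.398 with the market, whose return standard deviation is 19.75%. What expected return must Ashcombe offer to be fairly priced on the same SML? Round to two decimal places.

MRP = (9.06% − 8.14%) / (1.11 − 0.85) = 3.5385%
R_f = 8.14% − 0.85 × 3.5385% = 5.1323%
β_Ashcombe = ρ·σ_i/σ_m = 0.398 × 25.79 / 19.75 = 0.5197
E(R_Ashcombe) = R_f + β × MRP = 5.1323% + 0.5197 × 3.5385% = 6.97%

6.97%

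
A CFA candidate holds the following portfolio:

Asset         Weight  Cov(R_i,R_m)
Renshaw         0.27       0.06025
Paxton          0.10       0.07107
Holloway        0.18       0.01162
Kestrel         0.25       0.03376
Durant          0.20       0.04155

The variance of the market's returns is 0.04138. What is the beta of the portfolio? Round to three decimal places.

1.020

β_Renshaw = 0.06025 / 0.04138 = 1.4560
β_Paxton = 0.07107 / 0.04138 = 1.7175
β_Holloway = 0.01162 / 0.04138 = 0.2808
β_Kestrel = 0.03376 / 0.04138 = 0.8159
β_Durant = 0.04155 / 0.04138 = 1.0041
β_P = Σ w_i β_i = 0.27×1.4560 + 0.10×1.7175 + 0.18×0.2808 + 0.25×0.8159 + 0.20×1.0041 = 1.0202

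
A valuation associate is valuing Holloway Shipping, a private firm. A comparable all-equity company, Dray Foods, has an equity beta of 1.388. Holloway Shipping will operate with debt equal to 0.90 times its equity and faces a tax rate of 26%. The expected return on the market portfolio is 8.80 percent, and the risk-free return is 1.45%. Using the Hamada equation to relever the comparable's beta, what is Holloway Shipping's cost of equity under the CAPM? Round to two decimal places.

18.45%

β_L = β_U × [1 + (1 − t)(D/E)] = 1.388 × [1 + (1 − 0.26) × 0.90]
    = 1.388 × [1 + 0.74 × 0.90] = 1.388 × 1.6660 = 2.3124
MRP = 8.80% − 1.45% = 7.35%
E(R) = R_f + β_L × MRP = 1.45% + 2.3124 × 7.35% = 18.45%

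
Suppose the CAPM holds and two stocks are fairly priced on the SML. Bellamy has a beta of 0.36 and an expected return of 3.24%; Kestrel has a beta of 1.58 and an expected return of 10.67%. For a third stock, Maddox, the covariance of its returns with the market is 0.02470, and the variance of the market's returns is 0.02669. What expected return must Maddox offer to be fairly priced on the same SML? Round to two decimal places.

MRP = (10.67% − 3.24%) / (1.58 − 0.36) = 6.0902%
R_f = 3.24% − 0.36 × 6.0902% = 1.0475%
β_Maddox = Cov / Var(R_m) = 0.02470 / 0.02669 = 0.9254
E(R_Maddox) = R_f + β × MRP = 1.0475% + 0.9254 × 6.0902% = 6.68%

6.68%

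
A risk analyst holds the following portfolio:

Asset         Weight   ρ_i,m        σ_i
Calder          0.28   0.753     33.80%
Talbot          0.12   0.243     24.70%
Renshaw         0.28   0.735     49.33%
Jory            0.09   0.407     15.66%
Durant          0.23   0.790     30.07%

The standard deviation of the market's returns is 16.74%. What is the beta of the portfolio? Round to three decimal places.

β_Calder = 0.753 × 33.80% / 16.74% = 1.5204
β_Talbot = 0.243 × 24.70% / 16.74% = 0.3585
β_Renshaw = 0.735 × 49.33% / 16.74% = 2.1659
β_Jory = 0.407 × 15.66% / 16.74% = 0.3807
β_Durant = 0.790 × 30.07% / 16.74% = 1.4191
β_P = Σ w_i β_i = 0.28×1.5204 + 0.12×0.3585 + 0.28×2.1659 + 0.09×0.3807 + 0.23×1.4191 = 1.4358

1.436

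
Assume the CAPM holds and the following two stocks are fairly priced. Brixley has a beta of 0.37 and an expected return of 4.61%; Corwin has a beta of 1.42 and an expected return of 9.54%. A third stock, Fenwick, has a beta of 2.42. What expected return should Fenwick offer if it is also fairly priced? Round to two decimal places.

14.24%

MRP (SML slope) = (9.54% − 4.61%) / (1.42 − 0.37) = 4.93% / 1.05 = 4.6952%
R_f (intercept) = 4.61% − 0.37 × 4.6952% = 2.8728%
E(R_Fenwick) = R_f + β × MRP = 2.8728% + 2.42 × 4.6952% = 14.24%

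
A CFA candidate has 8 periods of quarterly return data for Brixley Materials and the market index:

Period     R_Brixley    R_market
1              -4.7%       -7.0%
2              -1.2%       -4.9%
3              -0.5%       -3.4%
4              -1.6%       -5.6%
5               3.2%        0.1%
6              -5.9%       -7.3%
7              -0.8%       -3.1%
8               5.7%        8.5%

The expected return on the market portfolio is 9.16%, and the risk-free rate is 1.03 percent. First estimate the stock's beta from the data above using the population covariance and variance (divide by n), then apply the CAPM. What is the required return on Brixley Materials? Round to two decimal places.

Mean R_i = (-4.7 − 1.2 − 0.5 − 1.6 + 3.2 − 5.9 − 0.8 + 5.7) / 8 = -0.7250%
Mean R_m = (-7.0 − 4.9 − 3.4 − 5.6 + 0.1 − 7.3 − 3.1 + 8.5) / 8 = -2.8375%
Σ(R_i − R̄_i)(R_m − R̄_m) = 127.3025  ⇒  Cov = 127.3025 / 8 = 15.9128
Σ(R_m − R̄_m)² = 186.6788  ⇒  Var(R_m) = 186.6788 / 8 = 23.3349
β = Cov / Var(R_m) = 15.9128 / 23.3349 = 0.6819
MRP = 9.16% − 1.03% = 8.13%
E(R) = R_f + β × MRP = 1.03% + 0.6819 × 8.13% = 6.57%

6.57%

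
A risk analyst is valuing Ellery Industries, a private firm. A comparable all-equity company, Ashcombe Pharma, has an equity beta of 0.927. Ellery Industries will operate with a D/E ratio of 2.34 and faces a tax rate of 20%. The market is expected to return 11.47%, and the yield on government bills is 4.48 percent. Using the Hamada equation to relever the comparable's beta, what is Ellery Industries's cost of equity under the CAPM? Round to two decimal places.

23.09%

β_L = β_U × [1 + (1 − t)(D/E)] = 0.927 × [1 + (1 − 0.20) × 2.34]
    = 0.927 × [1 + 0.80 × 2.34] = 0.927 × 2.8720 = 2.6623
MRP = 11.47% − 4.48% = 6.99%
E(R) = R_f + β_L × MRP = 4.48% + 2.6623 × 6.99% = 23.09%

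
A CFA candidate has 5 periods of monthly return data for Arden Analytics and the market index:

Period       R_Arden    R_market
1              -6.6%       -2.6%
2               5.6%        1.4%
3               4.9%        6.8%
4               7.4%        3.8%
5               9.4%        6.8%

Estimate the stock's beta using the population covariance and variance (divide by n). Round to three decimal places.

1.319

Mean R_i = (-6.6 + 5.6 + 4.9 + 7.4 + 9.4) / 5 = 4.1400%
Mean R_m = (-2.6 + 1.4 + 6.8 + 3.8 + 6.8) / 5 = 3.2400%
Σ(R_i − R̄_i)(R_m − R̄_m) = 83.2920  ⇒  Cov = 83.2920 / 5 = 16.6584
Σ(R_m − R̄_m)² = 63.1520  ⇒  Var(R_m) = 63.1520 / 5 = 12.6304
β = Cov / Var(R_m) = 16.6584 / 12.6304 = 1.3189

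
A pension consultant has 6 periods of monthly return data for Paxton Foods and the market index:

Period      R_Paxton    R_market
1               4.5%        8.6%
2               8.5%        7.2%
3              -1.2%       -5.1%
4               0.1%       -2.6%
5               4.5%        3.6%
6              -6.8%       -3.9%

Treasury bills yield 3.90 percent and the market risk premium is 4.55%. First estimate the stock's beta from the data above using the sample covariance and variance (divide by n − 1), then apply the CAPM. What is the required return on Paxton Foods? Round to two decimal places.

Mean R_i = (4.5 + 8.5 − 1.2 + 0.1 + 4.5 − 6.8) / 6 = 1.6000%
Mean R_m = (8.6 + 7.2 − 5.1 − 2.6 + 3.6 − 3.9) / 6 = 1.3000%
Σ(R_i − R̄_i)(R_m − R̄_m) = 136.0000  ⇒  Cov = 136.0000 / 5 = 27.2000
Σ(R_m − R̄_m)² = 176.6000  ⇒  Var(R_m) = 176.6000 / 5 = 35.3200
β = Cov / Var(R_m) = 27.2000 / 35.3200 = 0.7701
E(R) = R_f + β × MRP = 3.90% + 0.7701 × 4.55% = 7.40%

7.40%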